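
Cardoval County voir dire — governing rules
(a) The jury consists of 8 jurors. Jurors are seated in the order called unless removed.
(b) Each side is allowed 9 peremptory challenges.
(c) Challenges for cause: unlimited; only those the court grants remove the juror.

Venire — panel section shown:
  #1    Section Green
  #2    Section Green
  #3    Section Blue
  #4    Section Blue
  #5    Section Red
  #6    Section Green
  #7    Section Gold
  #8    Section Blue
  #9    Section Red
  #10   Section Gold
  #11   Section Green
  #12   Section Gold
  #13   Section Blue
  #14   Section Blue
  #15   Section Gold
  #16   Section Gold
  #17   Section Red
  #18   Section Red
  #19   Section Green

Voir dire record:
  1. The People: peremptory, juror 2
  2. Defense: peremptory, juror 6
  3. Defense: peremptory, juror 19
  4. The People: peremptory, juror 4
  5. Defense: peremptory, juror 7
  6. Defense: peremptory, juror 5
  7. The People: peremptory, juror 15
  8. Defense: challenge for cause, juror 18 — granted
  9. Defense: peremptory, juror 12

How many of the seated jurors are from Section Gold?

Removed: #2, #4, #5, #6, #7, #12, #15, #18, #19.
Seated jurors 1–8: #1, #3, #8, #9, #10, #11, #13, #14.
Of those, in Section Gold: #10 → 1.

1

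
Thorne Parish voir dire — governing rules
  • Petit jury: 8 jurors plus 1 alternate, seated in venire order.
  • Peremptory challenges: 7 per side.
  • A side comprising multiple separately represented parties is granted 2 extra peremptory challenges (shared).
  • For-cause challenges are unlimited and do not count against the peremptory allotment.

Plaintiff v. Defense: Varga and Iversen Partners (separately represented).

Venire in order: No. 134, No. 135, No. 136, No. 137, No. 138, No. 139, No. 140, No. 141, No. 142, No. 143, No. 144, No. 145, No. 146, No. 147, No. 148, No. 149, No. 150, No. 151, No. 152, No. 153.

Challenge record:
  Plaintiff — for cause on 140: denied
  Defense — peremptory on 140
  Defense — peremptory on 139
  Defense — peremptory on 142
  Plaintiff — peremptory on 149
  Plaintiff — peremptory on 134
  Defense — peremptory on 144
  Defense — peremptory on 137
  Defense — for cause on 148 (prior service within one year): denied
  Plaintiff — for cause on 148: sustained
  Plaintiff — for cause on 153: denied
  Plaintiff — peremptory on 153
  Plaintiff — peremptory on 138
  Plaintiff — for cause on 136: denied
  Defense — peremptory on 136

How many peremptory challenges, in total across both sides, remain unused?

Plaintiff allotment: 7. Defense allotment: 7 base + 2 multi-party = 9.
Plaintiff peremptories used: #149, #134, #153, #138 — 4 (for-cause on #140, #148, #153, #136 don't count).
Defense peremptories used: #140, #139, #142, #144, #137, #136 — 6 (the for-cause on #148 doesn't count).
Remaining: (7 − 4) + (9 − 6) = 6.

6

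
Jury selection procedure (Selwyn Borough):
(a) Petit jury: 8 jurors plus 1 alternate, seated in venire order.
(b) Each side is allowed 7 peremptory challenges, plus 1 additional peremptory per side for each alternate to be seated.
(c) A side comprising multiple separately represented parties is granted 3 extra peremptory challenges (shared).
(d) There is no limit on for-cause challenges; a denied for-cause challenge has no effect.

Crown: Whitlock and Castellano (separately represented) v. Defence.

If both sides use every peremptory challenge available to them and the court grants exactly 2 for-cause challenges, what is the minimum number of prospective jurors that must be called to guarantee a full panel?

30

Seats to fill: 8 + 1 alternates = 9.
Peremptories — Crown: 7 + 1×1 + 3 = 11; Defence: 7 + 1×1 = 8; total 19.
For-cause removals: 2.
Minimum venire: 9 + 19 + 2 = 30.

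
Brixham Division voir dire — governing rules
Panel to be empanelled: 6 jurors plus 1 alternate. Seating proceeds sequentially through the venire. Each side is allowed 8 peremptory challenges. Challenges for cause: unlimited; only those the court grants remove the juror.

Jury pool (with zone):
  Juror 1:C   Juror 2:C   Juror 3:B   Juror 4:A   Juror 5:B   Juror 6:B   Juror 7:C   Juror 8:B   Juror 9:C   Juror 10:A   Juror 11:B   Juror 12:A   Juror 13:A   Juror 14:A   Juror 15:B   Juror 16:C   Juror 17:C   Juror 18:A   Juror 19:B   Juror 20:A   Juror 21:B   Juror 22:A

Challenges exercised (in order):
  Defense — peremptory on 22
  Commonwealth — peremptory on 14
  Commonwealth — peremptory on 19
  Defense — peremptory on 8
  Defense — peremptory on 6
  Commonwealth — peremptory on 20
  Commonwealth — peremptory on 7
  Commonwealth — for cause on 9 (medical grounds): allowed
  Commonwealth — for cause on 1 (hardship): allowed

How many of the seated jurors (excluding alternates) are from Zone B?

3

Removed: #1, #6, #7, #8, #9, #14, #19, #20, #22.
Seated jurors 1–6: #2, #3, #4, #5, #10, #11 (alternates #12 not counted).
Of those, in Zone B: #3, #5, #11 → 3.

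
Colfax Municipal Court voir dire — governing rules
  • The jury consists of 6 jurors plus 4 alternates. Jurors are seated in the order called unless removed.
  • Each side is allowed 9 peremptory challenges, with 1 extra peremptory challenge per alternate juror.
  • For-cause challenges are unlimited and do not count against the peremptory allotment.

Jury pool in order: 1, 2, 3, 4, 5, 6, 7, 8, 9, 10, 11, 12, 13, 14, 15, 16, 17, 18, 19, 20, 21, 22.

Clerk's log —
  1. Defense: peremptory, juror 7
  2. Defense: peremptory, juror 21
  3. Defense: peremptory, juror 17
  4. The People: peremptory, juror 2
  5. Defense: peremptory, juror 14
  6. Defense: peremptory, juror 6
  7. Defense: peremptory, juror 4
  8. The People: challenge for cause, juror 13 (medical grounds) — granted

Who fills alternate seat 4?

16

Removed: #2, #4, #6, #7, #13, #14, #17, #21.
Seating in order: seats 1–6 → #1, #3, #5, #8, #9, #10; alternates → #11, #12, #15, #16.
So alternate 4 is #16.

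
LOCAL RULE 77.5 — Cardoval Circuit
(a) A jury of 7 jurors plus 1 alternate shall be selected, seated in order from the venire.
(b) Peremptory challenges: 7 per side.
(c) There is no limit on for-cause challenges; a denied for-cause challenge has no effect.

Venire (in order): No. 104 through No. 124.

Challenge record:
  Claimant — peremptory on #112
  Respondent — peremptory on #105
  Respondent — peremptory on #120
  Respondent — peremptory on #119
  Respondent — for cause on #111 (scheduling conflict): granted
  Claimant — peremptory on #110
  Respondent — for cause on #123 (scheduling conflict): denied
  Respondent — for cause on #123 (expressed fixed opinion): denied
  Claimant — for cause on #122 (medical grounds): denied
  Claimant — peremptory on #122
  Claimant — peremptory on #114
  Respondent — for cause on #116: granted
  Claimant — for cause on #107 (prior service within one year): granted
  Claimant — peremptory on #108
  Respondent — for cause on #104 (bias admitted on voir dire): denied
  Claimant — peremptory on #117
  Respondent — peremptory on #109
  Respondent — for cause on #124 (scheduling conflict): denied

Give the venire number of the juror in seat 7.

Removed: #105, #107, #108, #109, #110, #111, #112, #114, #116, #117, #119, #120, #122. (#104, #123, #124 stay — for-cause denied.)
Seating in order: seats 1–7 → #104, #106, #113, #115, #118, #121, #123; alternates → #124.
So seat 7 is #123.

123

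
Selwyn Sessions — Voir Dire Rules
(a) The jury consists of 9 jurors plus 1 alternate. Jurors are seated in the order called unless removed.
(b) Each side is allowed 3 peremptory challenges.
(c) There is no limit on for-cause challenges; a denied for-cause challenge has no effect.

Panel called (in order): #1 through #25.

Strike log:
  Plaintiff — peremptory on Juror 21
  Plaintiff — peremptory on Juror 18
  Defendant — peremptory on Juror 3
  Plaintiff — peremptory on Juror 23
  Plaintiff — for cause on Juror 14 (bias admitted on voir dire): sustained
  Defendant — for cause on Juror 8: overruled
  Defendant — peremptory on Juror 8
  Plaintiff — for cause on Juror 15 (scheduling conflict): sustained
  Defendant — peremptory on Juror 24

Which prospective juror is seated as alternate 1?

12

Removed: #3, #8, #14, #15, #18, #21, #23, #24.
Filling seats in venire order through position 10: #1, #2, #4, #5, #6, #7, #9, #10, #11, #12.
So alternate 1 is #12.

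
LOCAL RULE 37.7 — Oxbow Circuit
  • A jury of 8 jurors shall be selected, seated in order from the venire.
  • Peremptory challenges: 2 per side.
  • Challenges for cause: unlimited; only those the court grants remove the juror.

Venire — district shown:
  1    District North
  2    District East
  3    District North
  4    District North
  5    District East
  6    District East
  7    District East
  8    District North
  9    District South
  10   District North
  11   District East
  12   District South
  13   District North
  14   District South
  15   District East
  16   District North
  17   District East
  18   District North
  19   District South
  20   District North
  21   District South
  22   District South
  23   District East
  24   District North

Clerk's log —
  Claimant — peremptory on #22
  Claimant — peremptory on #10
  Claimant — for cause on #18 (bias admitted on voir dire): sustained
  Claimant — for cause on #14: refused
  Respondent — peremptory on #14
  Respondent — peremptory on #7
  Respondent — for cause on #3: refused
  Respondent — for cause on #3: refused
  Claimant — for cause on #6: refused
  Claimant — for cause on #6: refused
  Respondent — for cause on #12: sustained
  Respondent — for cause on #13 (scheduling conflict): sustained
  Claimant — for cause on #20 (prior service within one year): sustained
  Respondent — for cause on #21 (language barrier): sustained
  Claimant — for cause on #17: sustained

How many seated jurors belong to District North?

4

Removed: #7, #10, #12, #13, #14, #17, #18, #20, #21, #22.
Seated jurors 1–8: #1, #2, #3, #4, #5, #6, #8, #9.
Of those, in District North: #1, #3, #4, #8 → 4.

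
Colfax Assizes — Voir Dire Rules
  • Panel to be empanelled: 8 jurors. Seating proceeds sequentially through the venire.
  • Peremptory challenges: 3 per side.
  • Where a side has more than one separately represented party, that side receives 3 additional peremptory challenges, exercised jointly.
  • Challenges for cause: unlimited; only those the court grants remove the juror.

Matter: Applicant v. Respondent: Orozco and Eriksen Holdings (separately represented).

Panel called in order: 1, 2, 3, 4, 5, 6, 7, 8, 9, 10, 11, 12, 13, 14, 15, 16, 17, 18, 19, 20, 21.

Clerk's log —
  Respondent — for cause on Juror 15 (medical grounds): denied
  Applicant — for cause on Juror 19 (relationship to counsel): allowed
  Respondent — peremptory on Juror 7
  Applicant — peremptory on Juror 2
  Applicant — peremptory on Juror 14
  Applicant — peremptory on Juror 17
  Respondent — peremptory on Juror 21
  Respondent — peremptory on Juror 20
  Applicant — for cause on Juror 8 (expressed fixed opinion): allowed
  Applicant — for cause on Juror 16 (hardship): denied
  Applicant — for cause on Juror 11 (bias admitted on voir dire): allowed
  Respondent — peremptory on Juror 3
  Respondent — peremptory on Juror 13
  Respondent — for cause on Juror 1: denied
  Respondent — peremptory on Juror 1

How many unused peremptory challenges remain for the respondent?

0

Respondent allotment: 3 base + 3 multi-party = 6.
Respondent peremptories used: #7, #21, #20, #3, #13, #1 — 6 (for-cause on #15, #1 don't count).
Remaining: 6 − 6 = 0.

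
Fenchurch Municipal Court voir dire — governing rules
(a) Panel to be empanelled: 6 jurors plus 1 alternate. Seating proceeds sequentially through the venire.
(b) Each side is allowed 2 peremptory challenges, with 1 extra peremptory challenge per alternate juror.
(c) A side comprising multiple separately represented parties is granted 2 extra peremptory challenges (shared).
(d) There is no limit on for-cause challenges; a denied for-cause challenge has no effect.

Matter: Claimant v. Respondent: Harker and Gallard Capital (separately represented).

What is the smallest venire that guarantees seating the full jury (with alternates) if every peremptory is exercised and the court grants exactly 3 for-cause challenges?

Seats to fill: 6 + 1 alternates = 7.
Peremptories — Claimant: 2 + 1×1 = 3; Respondent: 2 + 1×1 + 2 = 5; total 8.
For-cause removals: 3.
Minimum venire: 7 + 8 + 3 = 18.

18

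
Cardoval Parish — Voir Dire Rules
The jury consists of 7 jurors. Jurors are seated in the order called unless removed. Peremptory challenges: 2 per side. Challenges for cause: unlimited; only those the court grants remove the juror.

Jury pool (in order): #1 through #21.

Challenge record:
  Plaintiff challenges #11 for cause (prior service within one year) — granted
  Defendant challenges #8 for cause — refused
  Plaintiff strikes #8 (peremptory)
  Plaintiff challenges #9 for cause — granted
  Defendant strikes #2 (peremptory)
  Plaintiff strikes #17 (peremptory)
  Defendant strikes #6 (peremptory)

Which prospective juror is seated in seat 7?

Removed: #2, #6, #8, #9, #11, #17.
Seating in order: seats 1–7 → #1, #3, #4, #5, #7, #10, #12.
So seat 7 is #12.

12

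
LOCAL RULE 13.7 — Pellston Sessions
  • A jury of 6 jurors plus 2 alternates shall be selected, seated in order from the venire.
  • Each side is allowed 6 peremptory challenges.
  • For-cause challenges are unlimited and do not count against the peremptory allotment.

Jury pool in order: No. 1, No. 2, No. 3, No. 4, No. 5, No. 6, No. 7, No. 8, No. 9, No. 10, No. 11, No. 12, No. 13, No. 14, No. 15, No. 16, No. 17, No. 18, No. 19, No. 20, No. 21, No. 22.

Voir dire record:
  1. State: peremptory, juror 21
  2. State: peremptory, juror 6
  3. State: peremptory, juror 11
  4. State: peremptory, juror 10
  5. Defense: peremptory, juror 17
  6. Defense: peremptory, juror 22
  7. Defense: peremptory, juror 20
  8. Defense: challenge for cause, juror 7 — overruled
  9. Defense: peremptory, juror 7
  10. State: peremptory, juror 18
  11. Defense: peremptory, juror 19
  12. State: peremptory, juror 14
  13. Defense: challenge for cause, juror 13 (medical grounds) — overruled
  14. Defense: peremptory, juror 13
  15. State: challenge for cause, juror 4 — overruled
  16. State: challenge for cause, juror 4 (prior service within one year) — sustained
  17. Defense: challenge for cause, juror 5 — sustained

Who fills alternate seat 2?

Removed: #4, #5, #6, #7, #10, #11, #13, #14, #17, #18, #19, #20, #21, #22.
Seating in order: seats 1–6 → #1, #2, #3, #8, #9, #12; alternates → #15, #16.
So alternate 2 is #16.

16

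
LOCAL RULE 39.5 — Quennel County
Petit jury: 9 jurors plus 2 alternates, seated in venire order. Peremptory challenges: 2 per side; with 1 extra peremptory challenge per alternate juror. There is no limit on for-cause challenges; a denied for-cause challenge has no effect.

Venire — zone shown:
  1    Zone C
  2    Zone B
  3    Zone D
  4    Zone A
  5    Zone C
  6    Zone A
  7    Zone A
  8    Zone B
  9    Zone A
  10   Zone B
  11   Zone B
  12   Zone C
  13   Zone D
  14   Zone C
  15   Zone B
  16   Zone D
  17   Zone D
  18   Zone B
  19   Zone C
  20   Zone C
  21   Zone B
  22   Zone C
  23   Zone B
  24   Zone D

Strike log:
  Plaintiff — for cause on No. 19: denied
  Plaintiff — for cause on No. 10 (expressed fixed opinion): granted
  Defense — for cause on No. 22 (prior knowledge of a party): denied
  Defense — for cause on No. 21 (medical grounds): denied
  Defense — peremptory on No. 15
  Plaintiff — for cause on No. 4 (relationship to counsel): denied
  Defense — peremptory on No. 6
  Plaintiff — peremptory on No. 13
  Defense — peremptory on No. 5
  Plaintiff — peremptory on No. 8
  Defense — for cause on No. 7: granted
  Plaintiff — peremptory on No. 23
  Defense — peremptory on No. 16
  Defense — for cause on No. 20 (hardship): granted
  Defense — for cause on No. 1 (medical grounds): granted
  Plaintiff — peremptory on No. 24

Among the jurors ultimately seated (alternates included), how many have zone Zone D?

2

Removed: #1, #5, #6, #7, #8, #10, #13, #15, #16, #20, #23, #24.
Seated (11 incl. alternates): #2, #3, #4, #9, #11, #12, #14, #17, #18, #19, #21.
Of those, in Zone D: #3, #17 → 2.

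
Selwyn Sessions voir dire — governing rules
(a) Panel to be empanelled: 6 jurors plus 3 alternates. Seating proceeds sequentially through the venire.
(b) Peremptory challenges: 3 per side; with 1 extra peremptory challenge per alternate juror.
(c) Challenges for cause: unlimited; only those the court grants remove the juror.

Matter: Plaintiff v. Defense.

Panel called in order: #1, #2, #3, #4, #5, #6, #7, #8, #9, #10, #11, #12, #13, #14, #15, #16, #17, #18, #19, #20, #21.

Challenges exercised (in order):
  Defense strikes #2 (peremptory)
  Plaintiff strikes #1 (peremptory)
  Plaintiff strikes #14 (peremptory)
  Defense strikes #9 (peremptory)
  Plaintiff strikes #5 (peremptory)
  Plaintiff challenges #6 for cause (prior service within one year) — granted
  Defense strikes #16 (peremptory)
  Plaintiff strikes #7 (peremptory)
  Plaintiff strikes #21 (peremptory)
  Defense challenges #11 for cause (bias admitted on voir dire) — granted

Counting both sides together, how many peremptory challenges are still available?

Plaintiff allotment: 3 base + 1 × 3 alternates = 6. Defense allotment: 3 base + 1 × 3 alternates = 6.
Plaintiff peremptories used: #1, #14, #5, #7, #21 — 5 (the for-cause on #6 doesn't count).
Defense peremptories used: #2, #9, #16 — 3 (the for-cause on #11 doesn't count).
Remaining: (6 − 5) + (6 − 3) = 4.

4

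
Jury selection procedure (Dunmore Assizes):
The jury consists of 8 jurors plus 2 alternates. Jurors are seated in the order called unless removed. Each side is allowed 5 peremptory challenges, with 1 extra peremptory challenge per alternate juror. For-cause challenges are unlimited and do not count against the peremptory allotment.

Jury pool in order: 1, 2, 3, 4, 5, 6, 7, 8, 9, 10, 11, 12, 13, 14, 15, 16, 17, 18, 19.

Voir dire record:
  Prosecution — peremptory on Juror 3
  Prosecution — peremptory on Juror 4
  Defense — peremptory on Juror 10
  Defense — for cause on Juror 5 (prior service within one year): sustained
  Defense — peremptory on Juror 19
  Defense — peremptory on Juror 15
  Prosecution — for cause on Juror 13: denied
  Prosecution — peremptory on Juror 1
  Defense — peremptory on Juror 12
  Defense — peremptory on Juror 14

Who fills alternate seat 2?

Removed: #1, #3, #4, #5, #10, #12, #14, #15, #19. (#13 stays — for-cause denied.)
Seating in order: seats 1–8 → #2, #6, #7, #8, #9, #11, #13, #16; alternates → #17, #18.
So alternate 2 is #18.

18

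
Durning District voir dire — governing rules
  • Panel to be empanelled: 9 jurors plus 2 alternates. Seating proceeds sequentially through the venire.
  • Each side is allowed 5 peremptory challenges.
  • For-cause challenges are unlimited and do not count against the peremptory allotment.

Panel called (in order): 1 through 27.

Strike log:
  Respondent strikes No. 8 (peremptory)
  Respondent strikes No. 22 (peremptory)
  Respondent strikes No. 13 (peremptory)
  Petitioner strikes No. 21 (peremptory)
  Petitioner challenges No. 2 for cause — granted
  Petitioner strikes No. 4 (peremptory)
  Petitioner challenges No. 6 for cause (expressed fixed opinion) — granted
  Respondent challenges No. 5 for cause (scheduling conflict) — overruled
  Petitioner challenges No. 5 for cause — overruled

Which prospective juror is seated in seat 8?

12

Removed: #2, #4, #6, #8, #13, #21, #22. (#5 stays — for-cause denied.)
Filling seats in venire order through position 8: #1, #3, #5, #7, #9, #10, #11, #12.
So seat 8 is #12.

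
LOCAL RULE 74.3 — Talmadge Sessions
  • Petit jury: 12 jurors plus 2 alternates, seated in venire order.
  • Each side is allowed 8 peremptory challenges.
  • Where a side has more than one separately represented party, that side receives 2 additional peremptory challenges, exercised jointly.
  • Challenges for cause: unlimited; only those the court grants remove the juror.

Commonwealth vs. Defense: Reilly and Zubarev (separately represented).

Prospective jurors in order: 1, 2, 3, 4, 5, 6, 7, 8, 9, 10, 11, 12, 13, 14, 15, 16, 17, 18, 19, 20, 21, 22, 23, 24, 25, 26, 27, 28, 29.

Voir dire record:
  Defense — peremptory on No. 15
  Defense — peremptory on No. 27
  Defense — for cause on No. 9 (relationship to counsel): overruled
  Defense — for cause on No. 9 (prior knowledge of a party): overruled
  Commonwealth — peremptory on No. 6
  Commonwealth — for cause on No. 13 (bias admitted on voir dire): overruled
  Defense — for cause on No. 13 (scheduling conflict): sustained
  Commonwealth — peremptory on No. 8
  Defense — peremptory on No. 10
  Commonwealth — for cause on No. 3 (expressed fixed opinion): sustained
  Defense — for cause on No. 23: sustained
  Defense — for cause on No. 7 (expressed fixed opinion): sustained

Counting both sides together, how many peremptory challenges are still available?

Commonwealth allotment: 8. Defense allotment: 8 base + 2 multi-party = 10.
Commonwealth peremptories used: #6, #8 — 2 (for-cause on #13, #3 don't count).
Defense peremptories used: #15, #27, #10 — 3 (for-cause on #9, #9, #13, #23, #7 don't count).
Remaining: (8 − 2) + (10 − 3) = 13.

13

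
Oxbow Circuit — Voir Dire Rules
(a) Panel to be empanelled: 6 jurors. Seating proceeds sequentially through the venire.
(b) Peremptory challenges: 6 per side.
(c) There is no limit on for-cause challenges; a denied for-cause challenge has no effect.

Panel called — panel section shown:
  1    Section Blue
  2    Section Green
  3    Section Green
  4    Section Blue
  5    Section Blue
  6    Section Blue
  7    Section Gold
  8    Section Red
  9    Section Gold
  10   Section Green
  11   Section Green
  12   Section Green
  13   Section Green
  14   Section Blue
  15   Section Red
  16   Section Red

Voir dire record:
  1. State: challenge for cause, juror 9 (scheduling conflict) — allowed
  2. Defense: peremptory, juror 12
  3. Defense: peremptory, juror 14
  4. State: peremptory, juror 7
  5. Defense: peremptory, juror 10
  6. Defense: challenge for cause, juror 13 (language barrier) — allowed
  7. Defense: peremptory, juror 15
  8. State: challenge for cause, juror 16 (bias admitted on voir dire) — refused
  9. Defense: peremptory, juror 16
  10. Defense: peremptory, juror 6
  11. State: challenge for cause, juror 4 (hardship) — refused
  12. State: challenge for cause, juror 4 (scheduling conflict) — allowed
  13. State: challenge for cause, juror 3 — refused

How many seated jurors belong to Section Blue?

2

Removed: #4, #6, #7, #9, #10, #12, #13, #14, #15, #16.
Seated jurors 1–6: #1, #2, #3, #5, #8, #11.
Of those, in Section Blue: #1, #5 → 2.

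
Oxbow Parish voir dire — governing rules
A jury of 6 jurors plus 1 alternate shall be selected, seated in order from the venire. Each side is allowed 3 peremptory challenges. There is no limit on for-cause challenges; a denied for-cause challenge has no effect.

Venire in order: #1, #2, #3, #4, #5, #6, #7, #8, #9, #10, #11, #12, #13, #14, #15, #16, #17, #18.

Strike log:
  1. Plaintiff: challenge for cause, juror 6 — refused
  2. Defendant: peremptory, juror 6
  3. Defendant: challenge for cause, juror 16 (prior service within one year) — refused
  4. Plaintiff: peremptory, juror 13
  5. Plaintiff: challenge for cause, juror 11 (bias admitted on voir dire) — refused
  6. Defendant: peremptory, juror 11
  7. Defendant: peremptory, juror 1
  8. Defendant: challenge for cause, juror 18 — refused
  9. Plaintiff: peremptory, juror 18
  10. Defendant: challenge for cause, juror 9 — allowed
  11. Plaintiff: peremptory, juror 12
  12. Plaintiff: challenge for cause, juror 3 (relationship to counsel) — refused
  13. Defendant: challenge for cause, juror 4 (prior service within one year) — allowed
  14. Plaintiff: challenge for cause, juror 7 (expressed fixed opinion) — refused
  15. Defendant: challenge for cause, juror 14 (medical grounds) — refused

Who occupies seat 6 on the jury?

Removed: #1, #4, #6, #9, #11, #12, #13, #18. (#3, #7, #14, #16 stay — for-cause denied.)
Filling seats in venire order through position 6: #2, #3, #5, #7, #8, #10.
So seat 6 is #10.

10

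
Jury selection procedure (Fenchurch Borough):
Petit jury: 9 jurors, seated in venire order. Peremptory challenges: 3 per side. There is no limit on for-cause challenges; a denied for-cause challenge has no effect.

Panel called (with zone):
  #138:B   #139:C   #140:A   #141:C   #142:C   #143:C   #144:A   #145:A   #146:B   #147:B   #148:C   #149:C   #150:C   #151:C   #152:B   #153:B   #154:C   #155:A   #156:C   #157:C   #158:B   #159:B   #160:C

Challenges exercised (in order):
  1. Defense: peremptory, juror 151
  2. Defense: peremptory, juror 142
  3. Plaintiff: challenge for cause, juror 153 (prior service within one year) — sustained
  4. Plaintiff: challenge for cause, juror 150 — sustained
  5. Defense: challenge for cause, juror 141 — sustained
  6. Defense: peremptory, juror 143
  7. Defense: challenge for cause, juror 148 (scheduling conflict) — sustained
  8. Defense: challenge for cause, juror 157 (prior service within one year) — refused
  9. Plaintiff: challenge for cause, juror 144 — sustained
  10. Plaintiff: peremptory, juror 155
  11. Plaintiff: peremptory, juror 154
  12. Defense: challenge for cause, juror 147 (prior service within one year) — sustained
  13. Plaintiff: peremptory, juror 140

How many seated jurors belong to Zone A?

Removed: #140, #141, #142, #143, #144, #147, #148, #150, #151, #153, #154, #155.
Seated jurors 1–9: #138, #139, #145, #146, #149, #152, #156, #157, #158.
Of those, in Zone A: #145 → 1.

1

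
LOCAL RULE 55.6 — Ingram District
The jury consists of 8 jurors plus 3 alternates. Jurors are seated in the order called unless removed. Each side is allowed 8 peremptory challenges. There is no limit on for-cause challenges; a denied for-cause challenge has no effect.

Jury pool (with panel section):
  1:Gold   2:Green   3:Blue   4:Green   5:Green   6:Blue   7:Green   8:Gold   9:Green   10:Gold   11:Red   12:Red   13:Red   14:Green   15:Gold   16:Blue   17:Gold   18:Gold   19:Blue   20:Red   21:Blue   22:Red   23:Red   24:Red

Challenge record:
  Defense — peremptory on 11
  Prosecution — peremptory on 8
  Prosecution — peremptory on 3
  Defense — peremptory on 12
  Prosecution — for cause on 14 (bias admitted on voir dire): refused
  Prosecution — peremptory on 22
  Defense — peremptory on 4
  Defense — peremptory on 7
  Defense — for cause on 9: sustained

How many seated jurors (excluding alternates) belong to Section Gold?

3

Removed: #3, #4, #7, #8, #9, #11, #12, #22.
Seated jurors 1–8: #1, #2, #5, #6, #10, #13, #14, #15 (alternates #16, #17, #18 not counted).
Of those, in Section Gold: #1, #10, #15 → 3.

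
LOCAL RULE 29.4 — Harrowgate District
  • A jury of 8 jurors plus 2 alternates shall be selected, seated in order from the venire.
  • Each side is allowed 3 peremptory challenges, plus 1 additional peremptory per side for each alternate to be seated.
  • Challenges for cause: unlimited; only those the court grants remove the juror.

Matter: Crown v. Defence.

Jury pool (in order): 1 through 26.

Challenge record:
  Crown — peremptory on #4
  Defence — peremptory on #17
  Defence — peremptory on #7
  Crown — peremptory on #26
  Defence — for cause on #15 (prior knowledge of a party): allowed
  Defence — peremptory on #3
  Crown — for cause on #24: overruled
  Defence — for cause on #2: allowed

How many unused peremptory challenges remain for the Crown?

Crown allotment: 3 base + 1 × 2 alternates = 5.
Crown peremptories used: #4, #26 — 2 (the for-cause on #24 doesn't count).
Remaining: 5 − 2 = 3.

3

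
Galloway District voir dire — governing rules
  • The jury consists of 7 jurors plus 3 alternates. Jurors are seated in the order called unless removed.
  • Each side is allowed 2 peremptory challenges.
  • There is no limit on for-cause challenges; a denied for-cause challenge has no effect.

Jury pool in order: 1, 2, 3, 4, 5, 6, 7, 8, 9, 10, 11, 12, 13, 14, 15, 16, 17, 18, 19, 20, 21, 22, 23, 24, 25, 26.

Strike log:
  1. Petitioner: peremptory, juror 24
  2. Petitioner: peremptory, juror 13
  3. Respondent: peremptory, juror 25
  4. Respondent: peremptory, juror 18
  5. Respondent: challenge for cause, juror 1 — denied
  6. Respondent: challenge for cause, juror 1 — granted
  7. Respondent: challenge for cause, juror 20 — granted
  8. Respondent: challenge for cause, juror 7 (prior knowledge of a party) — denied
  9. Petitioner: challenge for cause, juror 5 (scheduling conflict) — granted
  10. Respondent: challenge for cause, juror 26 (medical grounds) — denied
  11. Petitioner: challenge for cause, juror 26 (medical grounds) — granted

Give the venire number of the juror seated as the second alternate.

Removed: #1, #5, #13, #18, #20, #24, #25, #26. (#7 stays — for-cause denied.)
Filling seats in venire order through position 9: #2, #3, #4, #6, #7, #8, #9, #10, #11.
So alternate 2 is #11.

11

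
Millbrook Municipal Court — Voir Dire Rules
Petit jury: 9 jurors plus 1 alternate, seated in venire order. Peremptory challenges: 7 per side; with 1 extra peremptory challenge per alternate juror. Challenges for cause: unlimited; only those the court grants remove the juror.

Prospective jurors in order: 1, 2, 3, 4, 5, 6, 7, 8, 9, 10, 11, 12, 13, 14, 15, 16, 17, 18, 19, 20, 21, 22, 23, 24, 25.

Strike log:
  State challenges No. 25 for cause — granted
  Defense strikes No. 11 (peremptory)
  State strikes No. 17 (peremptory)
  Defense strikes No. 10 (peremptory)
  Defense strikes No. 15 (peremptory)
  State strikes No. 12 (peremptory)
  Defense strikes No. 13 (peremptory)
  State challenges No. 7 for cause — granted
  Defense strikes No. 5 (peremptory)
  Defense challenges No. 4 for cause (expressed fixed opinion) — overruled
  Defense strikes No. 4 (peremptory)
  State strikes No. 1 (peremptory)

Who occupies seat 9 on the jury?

Removed: #1, #4, #5, #7, #10, #11, #12, #13, #15, #17, #25.
Seating in order: seats 1–9 → #2, #3, #6, #8, #9, #14, #16, #18, #19; alternates → #20.
So seat 9 is #19.

19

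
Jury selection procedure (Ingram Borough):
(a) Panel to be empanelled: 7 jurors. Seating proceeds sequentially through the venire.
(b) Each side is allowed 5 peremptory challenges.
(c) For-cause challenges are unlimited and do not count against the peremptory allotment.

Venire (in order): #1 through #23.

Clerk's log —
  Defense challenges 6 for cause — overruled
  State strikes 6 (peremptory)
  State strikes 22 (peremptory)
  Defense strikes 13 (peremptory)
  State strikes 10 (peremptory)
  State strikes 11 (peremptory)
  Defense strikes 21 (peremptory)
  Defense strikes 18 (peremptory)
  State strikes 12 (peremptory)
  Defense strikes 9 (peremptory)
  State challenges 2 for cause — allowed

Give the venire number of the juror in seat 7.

14

Removed: #2, #6, #9, #10, #11, #12, #13, #18, #21, #22.
Seating in order: seats 1–7 → #1, #3, #4, #5, #7, #8, #14.
So seat 7 is #14.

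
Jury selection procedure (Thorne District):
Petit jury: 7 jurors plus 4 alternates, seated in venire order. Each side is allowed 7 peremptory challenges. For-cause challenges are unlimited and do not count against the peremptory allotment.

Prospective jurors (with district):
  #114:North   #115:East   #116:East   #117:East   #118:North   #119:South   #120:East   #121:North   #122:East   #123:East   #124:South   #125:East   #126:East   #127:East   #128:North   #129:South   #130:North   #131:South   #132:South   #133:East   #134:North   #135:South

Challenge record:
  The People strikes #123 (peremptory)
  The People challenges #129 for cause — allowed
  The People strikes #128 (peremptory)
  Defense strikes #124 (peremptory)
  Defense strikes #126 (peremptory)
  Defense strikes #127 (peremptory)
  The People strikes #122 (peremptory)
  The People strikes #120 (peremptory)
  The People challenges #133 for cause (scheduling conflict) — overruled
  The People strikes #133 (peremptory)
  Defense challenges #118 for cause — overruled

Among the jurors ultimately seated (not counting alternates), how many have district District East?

Removed: #120, #122, #123, #124, #126, #127, #128, #129, #133.
Seated jurors 1–7: #114, #115, #116, #117, #118, #119, #121 (alternates #125, #130, #131, #132 not counted).
Of those, in District East: #115, #116, #117 → 3.

3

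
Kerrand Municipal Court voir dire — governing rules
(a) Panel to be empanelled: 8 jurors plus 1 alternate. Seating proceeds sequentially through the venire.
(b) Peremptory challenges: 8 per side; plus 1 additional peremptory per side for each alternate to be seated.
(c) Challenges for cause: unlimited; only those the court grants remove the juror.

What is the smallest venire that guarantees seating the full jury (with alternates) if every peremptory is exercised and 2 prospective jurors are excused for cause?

29

Seats to fill: 8 + 1 alternates = 9.
Peremptories: 8 + 1×1 = 9 per side × 2 sides = 18.
For-cause removals: 2.
Minimum venire: 9 + 18 + 2 = 29.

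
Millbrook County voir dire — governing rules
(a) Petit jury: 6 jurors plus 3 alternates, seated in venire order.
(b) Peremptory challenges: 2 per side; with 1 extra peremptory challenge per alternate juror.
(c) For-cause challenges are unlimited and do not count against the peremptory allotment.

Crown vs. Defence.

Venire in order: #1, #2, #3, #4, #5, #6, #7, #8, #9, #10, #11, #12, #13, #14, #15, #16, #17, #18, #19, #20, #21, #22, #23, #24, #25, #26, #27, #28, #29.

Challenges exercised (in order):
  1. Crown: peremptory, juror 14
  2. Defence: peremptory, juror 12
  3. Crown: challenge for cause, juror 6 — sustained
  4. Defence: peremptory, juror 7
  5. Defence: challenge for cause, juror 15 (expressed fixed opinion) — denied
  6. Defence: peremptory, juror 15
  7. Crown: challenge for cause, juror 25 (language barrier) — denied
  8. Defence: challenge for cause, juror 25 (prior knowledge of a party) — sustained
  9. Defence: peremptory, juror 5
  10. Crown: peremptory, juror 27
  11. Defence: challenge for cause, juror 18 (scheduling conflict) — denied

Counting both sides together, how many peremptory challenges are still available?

4

Crown allotment: 2 base + 1 × 3 alternates = 5. Defence allotment: 2 base + 1 × 3 alternates = 5.
Crown peremptories used: #14, #27 — 2 (for-cause on #6, #25 don't count).
Defence peremptories used: #12, #7, #15, #5 — 4 (for-cause on #15, #25, #18 don't count).
Remaining: (5 − 2) + (5 − 4) = 4.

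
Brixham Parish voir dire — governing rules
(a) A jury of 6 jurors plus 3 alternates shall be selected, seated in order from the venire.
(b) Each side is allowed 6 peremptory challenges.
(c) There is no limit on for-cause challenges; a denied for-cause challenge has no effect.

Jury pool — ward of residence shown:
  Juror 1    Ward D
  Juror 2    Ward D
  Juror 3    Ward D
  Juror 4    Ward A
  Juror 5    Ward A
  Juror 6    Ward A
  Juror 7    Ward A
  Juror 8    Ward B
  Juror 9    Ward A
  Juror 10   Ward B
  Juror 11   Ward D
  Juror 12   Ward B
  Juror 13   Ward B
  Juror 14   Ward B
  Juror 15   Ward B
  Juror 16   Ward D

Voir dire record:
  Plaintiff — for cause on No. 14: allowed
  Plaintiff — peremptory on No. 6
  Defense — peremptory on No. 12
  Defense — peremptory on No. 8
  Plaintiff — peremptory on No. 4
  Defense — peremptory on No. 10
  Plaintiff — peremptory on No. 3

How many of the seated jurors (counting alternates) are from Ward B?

2

Removed: #3, #4, #6, #8, #10, #12, #14.
Seated (9 incl. alternates): #1, #2, #5, #7, #9, #11, #13, #15, #16.
Of those, in Ward B: #13, #15 → 2.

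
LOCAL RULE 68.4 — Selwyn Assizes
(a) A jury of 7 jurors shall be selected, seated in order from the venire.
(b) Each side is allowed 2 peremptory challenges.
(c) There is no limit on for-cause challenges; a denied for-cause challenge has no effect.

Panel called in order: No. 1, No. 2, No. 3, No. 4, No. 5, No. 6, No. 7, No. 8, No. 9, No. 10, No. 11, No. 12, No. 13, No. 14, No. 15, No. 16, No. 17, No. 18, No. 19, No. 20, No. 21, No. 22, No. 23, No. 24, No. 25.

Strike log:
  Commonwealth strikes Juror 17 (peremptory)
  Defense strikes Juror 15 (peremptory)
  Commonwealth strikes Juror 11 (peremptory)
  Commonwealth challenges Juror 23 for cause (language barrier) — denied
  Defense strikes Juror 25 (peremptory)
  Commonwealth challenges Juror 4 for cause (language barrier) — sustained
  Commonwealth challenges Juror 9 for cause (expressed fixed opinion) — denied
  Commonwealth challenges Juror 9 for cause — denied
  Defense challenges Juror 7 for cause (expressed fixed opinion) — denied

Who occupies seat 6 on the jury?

Removed: #4, #11, #15, #17, #25. (#7, #9, #23 stay — for-cause denied.)
Seating in order: seats 1–7 → #1, #2, #3, #5, #6, #7, #8.
So seat 6 is #7.

7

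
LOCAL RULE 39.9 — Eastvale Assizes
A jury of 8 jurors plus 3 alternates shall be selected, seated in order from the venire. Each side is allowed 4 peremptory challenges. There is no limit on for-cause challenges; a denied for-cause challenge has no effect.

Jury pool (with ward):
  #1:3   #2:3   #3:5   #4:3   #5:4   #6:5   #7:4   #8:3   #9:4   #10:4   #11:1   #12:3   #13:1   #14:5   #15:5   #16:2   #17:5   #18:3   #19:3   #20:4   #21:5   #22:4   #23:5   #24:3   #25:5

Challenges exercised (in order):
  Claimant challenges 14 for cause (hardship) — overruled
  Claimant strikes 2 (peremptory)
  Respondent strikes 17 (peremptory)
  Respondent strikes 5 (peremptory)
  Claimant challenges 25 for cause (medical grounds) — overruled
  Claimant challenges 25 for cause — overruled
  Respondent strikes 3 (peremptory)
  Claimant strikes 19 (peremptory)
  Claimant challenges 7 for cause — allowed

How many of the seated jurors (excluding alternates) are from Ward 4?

2

Removed: #2, #3, #5, #7, #17, #19.
Seated jurors 1–8: #1, #4, #6, #8, #9, #10, #11, #12 (alternates #13, #14, #15 not counted).
Of those, in Ward 4: #9, #10 → 2.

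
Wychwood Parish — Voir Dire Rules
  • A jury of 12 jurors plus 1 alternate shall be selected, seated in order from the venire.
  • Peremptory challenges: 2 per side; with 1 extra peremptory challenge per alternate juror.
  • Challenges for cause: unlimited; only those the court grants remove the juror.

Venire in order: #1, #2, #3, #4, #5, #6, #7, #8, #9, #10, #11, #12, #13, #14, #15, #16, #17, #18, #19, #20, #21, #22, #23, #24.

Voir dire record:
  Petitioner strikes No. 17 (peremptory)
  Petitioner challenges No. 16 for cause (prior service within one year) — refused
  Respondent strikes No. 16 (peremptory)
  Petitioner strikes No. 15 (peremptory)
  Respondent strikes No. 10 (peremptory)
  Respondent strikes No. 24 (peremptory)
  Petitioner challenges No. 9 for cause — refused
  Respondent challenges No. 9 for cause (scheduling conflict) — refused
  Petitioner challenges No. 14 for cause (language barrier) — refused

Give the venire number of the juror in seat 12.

13

Removed: #10, #15, #16, #17, #24. (#9, #14 stay — for-cause denied.)
Seating in order: seats 1–12 → #1, #2, #3, #4, #5, #6, #7, #8, #9, #11, #12, #13; alternates → #14.
So seat 12 is #13.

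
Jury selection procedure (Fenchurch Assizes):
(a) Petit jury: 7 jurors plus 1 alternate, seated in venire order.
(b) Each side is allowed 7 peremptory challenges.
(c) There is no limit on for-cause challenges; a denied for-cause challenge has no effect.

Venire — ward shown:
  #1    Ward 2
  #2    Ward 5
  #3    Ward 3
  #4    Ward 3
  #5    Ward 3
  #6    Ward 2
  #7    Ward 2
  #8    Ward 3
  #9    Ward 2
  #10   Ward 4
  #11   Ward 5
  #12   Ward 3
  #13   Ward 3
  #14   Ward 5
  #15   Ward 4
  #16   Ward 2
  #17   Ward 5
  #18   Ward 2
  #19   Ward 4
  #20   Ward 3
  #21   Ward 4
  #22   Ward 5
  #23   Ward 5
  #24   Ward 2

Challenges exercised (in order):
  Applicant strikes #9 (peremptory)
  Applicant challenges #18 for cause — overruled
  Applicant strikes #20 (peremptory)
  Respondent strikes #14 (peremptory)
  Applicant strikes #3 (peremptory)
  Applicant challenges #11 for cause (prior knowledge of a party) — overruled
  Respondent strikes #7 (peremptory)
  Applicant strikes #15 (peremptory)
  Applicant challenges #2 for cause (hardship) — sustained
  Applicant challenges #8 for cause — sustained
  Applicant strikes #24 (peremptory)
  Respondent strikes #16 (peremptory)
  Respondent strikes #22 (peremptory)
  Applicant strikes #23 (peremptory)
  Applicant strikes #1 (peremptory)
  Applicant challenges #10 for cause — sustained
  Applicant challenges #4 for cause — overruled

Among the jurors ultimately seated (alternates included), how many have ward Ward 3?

Removed: #1, #2, #3, #7, #8, #9, #10, #14, #15, #16, #20, #22, #23, #24.
Seated (8 incl. alternates): #4, #5, #6, #11, #12, #13, #17, #18.
Of those, in Ward 3: #4, #5, #12, #13 → 4.

4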